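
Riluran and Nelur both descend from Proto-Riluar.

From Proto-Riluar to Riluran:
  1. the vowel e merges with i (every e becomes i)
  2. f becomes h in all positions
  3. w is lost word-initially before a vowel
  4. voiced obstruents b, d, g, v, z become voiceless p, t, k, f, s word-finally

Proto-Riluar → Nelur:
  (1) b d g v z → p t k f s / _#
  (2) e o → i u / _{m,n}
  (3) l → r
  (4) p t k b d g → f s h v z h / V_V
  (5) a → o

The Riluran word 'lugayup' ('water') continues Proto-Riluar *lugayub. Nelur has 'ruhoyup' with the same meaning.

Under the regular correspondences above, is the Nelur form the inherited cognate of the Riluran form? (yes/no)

Derive the expected Nelur reflex of *lugayub:
Nelur: *lugayub
  lugayub → lugayup   [final devoicing]
  lugayup (rule 2 does not apply)
  lugayup → rugayup   [unconditioned shift]
  rugayup → ruhayup   [intervocalic lenition]
  ruhayup → ruhoyup   [vowel merger]
  giving Nelur ruhoyup.
Nelur 'ruhoyup' matches the regular reflex exactly, so the pair is cognate.

yes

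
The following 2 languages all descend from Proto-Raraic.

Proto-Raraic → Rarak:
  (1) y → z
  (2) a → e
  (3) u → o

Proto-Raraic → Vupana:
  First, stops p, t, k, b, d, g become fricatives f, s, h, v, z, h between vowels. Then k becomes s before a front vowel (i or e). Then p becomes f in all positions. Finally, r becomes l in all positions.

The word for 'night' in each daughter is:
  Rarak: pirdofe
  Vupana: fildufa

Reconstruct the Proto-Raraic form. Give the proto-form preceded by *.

*pirdufa

Position 3: Rarak has r, Vupana has l. Rarak preserves r here (none of its changes turn any other segment into r), so the proto-segment is *r.
Position 1: Rarak has p, Vupana has f. Rarak preserves p here (none of its changes turn any other segment into p), so the proto-segment is *p.
Verify the candidate proto-form against each daughter:
Rarak: start from *pirdufa.
  rule 1: no change — pirdufa
  rule 2 (vowel merger): pirdufa → pirdufe
  rule 3 (vowel merger): pirdufe → pirdofe
  ⇒ Rarak pirdofe
Vupana: *pirdufa
  pirdufa (rule 1 does not apply)
  pirdufa (rule 2 does not apply)
  pirdufa → firdufa   [unconditioned shift]
  firdufa → fildufa   [unconditioned shift]
  giving Vupana fildufa.
No other proto-form is consistent with every reflex, so the reconstruction is *pirdufa.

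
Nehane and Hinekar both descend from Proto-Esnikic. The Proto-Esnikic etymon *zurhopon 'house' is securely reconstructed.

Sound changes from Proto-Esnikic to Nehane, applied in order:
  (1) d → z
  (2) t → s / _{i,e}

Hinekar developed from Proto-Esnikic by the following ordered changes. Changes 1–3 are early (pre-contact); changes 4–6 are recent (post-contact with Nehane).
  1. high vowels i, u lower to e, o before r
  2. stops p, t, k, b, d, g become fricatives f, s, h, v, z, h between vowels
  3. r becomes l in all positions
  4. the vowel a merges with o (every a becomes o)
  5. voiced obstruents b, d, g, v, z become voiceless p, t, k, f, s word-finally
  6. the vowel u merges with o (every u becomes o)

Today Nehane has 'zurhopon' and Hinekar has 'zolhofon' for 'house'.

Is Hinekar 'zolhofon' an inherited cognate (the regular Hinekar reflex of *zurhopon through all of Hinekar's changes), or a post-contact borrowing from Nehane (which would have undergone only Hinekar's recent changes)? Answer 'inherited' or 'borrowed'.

inherited

If inherited, *zurhopon would pass through all of Hinekar's changes:
Hinekar: *zurhopon > zorhopon > zorhofon > zolhofon  (by pre-rhotic lowering, intervocalic lenition, unconditioned shift)
If borrowed from Nehane 'zurhopon' after the early changes, it would undergo only the recent ones:
  rule 4 (vowel merger): no change (zurhopon)
  rule 5 (final devoicing): no change (zurhopon)
  rule 6 (vowel merger): zurhopon → zorhopon
  ⇒ as a loan: zorhopon
Hinekar 'zolhofon' matches the inherited outcome exactly, so it is an inherited cognate, not a loan.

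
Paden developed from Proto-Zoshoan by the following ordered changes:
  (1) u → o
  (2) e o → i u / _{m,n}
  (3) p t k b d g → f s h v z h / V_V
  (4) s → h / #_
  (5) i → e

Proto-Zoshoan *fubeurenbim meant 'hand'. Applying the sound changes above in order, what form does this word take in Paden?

Paden: *fubeurenbim
  fubeurenbim → fobeorenbim   [vowel merger]
  fobeorenbim → fobeorinbim   [pre-nasal raising]
  fobeorinbim → foveorinbim   [intervocalic lenition]
  foveorinbim (rule 4 does not apply)
  foveorinbim → foveorenbem   [vowel merger]
  giving Paden foveorenbem.

foveorenbem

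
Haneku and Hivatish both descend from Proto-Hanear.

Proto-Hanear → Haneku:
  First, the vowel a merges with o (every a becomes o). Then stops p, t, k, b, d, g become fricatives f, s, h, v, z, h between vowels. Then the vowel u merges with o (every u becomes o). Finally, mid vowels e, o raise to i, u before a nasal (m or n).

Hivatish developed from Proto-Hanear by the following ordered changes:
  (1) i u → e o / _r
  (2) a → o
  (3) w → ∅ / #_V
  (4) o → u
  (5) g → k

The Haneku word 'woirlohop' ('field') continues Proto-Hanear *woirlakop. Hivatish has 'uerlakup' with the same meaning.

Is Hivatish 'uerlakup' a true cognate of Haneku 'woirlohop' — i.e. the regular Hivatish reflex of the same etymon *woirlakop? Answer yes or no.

no

Derive the expected Hivatish reflex of *woirlakop:
Hivatish: start from *woirlakop.
  rule 1 (pre-rhotic lowering): woirlakop → woerlakop
  rule 2 (vowel merger): woerlakop → woerlokop
  rule 3 (glide loss): woerlokop → oerlokop
  rule 4 (vowel merger): oerlokop → uerlukup
  rule 5: no change — uerlukup
  ⇒ Hivatish uerlukup
The regular Hivatish reflex would be 'uerlukup', but the attested form is 'uerlakup'. The correspondence is irregular, so they are not cognates (the Hivatish form has a different source).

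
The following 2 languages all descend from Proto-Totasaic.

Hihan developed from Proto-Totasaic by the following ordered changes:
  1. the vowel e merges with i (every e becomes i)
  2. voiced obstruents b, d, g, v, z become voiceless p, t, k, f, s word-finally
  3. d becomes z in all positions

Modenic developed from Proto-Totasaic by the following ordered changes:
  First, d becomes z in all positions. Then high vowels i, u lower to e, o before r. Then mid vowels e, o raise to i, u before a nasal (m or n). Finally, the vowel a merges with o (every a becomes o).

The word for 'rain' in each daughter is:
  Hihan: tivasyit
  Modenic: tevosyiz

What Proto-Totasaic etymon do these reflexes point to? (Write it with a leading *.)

*tevasyid

Position 2: Hihan has i, Modenic has e. Taking the neighbouring segments as reconstructed: Hihan i could go back to *e or *i; Modenic e can only go back to *e — the one source consistent with every daughter is *e.
Position 4: Hihan has a, Modenic has o. Hihan preserves a here (none of its changes turn any other segment into a), so the proto-segment is *a.
Position 8: Hihan has t, Modenic has z. Taking the neighbouring segments as reconstructed: Hihan t could go back to *t or *d; Modenic z could go back to *d or *z — the one source consistent with every daughter is *d.
This points to *tevasyid. Verify forward in each daughter:
Hihan: *tevasyid
  tevasyid → tivasyid   [vowel merger]
  tivasyid → tivasyit   [final devoicing]
  tivasyit (rule 3 does not apply)
  giving Hihan tivasyit.
Modenic: start from *tevasyid.
  rule 1 (unconditioned shift): tevasyid → tevasyiz
  rule 2: no change — tevasyiz
  rule 3: no change — tevasyiz
  rule 4 (vowel merger): tevasyiz → tevosyiz
  ⇒ Modenic tevosyiz
No other proto-form is consistent with every reflex, so the reconstruction is *tevasyid.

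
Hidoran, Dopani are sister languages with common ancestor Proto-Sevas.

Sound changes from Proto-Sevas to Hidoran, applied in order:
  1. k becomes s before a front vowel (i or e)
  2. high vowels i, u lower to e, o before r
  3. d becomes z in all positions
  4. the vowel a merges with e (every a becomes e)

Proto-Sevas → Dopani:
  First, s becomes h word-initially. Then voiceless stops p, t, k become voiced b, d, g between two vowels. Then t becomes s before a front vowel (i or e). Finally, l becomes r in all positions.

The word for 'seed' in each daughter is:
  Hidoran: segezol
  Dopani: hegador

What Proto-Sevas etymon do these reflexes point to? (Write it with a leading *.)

*segadol

Position 4: Hidoran has e, Dopani has a. Dopani preserves a here (none of its changes turn any other segment into a), so the proto-segment is *a.
Position 7: Hidoran has l, Dopani has r. Hidoran preserves l here (none of its changes turn any other segment into l), so the proto-segment is *l.
Position 5: Hidoran has z, Dopani has d. Taking the neighbouring segments as reconstructed: Hidoran z could go back to *d or *z; Dopani d could go back to *t or *d — the one source consistent with every daughter is *d.
This points to *segadol. Verify forward in each daughter:
Hidoran: *segadol > segazol > segezol  (by unconditioned shift, vowel merger)
Dopani: *segadol
  segadol → hegadol   [debuccalisation]
  hegadol (rule 2 does not apply)
  hegadol (rule 3 does not apply)
  hegadol → hegador   [unconditioned shift]
  giving Dopani hegador.
Only *segadol yields all of Hidoran segezol, Dopani hegador.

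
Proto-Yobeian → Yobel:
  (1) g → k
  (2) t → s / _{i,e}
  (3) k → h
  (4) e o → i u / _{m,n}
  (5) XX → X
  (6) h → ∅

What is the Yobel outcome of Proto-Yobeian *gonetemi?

Yobel: start from *gonetemi.
  rule 1 (unconditioned shift): gonetemi → konetemi
  rule 2 (palatalisation): konetemi → konesemi
  rule 3 (unconditioned shift): konesemi → honesemi
  rule 4 (pre-nasal raising): honesemi → hunesimi
  rule 5: no change — hunesimi
  rule 6 (h-loss): hunesimi → unesimi
  ⇒ Yobel unesimi

unesimi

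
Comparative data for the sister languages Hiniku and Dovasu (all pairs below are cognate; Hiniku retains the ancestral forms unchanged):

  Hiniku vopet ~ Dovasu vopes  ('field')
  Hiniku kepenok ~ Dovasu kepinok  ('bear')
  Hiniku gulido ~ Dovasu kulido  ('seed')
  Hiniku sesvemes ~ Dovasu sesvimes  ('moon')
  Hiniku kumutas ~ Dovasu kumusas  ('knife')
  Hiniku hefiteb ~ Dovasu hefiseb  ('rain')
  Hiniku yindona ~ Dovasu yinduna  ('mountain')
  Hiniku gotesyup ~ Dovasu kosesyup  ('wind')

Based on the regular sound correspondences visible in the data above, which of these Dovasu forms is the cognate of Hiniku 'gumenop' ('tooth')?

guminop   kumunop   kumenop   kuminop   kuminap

gulido ~ kulido — Hiniku g corresponds to Dovasu k word-initially before a back vowel.
kepenok ~ kepinok — Hiniku e corresponds to Dovasu i after a consonant, before a nasal.
Applying these to Hiniku 'gumenop':
  gumenop → kumenop   (g→k word-initially before a back vowel)
  kumenop → kuminop   (e→i after a consonant, before a nasal)
So the Dovasu cognate is 'kuminop'.

kuminop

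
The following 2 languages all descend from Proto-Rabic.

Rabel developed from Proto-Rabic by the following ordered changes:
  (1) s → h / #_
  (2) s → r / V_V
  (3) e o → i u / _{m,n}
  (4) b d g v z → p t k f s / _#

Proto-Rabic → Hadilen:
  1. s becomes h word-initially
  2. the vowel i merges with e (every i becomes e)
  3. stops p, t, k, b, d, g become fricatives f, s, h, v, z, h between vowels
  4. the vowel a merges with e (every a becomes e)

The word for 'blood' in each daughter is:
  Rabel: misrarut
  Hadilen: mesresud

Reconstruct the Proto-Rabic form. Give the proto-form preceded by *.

Position 8: Rabel has t, Hadilen has d. Hadilen preserves d here (none of its changes turn any other segment into d), so the proto-segment is *d.
Position 5: Rabel has a, Hadilen has e. Rabel preserves a here (none of its changes turn any other segment into a), so the proto-segment is *a.
This points to *misrasud. Verify forward in each daughter:
Rabel: *misrasud
  misrasud (rule 1 does not apply)
  misrasud → misrarud   [rhotacism]
  misrarud (rule 3 does not apply)
  misrarud → misrarut   [final devoicing]
  giving Rabel misrarut.
Hadilen: start from *misrasud.
  rule 1: no change — misrasud
  rule 2 (vowel merger): misrasud → mesrasud
  rule 3: no change — mesrasud
  rule 4 (vowel merger): mesrasud → mesresud
  ⇒ Hadilen mesresud
Only *misrasud yields all of Rabel misrarut, Hadilen mesresud.

*misrasud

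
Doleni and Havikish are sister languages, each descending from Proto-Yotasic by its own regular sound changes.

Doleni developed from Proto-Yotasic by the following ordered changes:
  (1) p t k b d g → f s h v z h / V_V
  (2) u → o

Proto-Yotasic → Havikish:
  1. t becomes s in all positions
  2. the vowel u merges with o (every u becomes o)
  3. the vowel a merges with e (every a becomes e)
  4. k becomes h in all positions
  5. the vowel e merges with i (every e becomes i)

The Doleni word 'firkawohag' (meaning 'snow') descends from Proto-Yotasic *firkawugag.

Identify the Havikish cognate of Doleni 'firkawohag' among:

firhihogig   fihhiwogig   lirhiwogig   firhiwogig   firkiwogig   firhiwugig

firhiwogig

Havikish: *firkawugag > firkawogag > firkewogeg > firhewogeg > firhiwogig  (by vowel merger, vowel merger, unconditioned shift, vowel merger)
Among the options, 'firhiwogig' alone shows every Havikish change applied in order.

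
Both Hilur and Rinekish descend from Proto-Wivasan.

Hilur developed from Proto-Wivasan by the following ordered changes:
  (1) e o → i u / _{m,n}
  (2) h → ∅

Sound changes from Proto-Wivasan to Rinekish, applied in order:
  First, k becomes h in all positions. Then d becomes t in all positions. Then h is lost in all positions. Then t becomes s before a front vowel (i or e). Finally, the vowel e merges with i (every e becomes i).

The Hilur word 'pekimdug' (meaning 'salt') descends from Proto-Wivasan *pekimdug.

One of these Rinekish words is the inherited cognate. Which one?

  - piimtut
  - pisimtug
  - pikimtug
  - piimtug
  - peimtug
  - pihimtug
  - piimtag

piimtug

Rinekish: start from *pekimdug.
  rule 1 (unconditioned shift): pekimdug → pehimdug
  rule 2 (unconditioned shift): pehimdug → pehimtug
  rule 3 (h-loss): pehimtug → peimtug
  rule 4: no change — peimtug
  rule 5 (vowel merger): peimtug → piimtug
  ⇒ Rinekish piimtug
The other candidates each miss or misapply at least one Rinekish change.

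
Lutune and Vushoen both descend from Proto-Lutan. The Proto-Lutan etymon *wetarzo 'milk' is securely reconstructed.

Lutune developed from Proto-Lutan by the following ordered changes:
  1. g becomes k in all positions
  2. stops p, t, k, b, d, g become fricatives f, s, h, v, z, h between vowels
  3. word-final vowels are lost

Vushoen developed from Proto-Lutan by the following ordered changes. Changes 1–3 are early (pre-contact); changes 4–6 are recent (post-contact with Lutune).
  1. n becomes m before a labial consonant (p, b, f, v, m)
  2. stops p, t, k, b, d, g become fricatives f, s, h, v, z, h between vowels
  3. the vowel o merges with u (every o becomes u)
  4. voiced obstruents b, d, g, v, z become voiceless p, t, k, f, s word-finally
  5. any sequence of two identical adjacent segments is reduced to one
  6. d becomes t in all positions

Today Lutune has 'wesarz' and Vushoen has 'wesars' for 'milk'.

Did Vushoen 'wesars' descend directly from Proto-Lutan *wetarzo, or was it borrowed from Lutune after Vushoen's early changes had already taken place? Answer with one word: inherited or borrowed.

borrowed

If inherited, *wetarzo would pass through all of Vushoen's changes:
Vushoen: *wetarzo
  wetarzo (rule 1 does not apply)
  wetarzo → wesarzo   [intervocalic lenition]
  wesarzo → wesarzu   [vowel merger]
  wesarzu (rule 4 does not apply)
  wesarzu (rule 5 does not apply)
  wesarzu (rule 6 does not apply)
  giving Vushoen wesarzu.
If borrowed from Lutune 'wesarz' after the early changes, it would undergo only the recent ones:
  rule 4 (final devoicing): wesarz → wesars
  rule 5 (degemination): no change (wesars)
  rule 6 (unconditioned shift): no change (wesars)
  ⇒ as a loan: wesars
Vushoen 'wesars' matches the loan outcome 'wesars', not the inherited 'wesarzu' — it skipped the early Vushoen changes, so it was borrowed from Lutune.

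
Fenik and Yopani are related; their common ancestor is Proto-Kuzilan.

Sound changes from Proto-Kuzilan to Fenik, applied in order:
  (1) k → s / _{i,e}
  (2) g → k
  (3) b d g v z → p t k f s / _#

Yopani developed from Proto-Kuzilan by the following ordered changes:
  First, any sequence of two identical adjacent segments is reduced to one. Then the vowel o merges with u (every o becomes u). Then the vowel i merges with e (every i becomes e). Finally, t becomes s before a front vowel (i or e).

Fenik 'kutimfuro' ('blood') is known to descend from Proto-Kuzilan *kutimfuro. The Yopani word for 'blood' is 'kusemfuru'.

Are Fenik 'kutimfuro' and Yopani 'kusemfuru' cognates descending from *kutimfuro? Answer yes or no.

Derive the expected Yopani reflex of *kutimfuro:
Yopani: start from *kutimfuro.
  rule 1: no change — kutimfuro
  rule 2 (vowel merger): kutimfuro → kutimfuru
  rule 3 (vowel merger): kutimfuru → kutemfuru
  rule 4 (palatalisation): kutemfuru → kusemfuru
  ⇒ Yopani kusemfuru
Yopani 'kusemfuru' matches the regular reflex exactly, so the pair is cognate.

yes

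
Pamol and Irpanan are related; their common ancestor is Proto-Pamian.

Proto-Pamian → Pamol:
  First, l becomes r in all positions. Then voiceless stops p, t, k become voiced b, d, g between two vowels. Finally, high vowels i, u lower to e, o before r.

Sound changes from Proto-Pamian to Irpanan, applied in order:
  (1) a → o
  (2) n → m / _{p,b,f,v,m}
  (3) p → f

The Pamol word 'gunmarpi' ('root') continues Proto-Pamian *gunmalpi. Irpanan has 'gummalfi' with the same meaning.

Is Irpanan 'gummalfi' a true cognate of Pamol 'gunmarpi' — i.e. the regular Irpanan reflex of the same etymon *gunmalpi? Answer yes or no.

no

Derive the expected Irpanan reflex of *gunmalpi:
Irpanan: *gunmalpi > gunmolpi > gummolpi > gummolfi  (by vowel merger, nasal place assimilation, unconditioned shift)
The regular Irpanan reflex would be 'gummolfi', but the attested form is 'gummalfi'. The correspondence is irregular, so they are not cognates (the Irpanan form has a different source).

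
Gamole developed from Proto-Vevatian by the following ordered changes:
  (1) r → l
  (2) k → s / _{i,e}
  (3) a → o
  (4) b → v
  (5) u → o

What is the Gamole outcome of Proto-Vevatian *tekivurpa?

Gamole: *tekivurpa > tekivulpa > tesivulpa > tesivulpo > tesivolpo  (by unconditioned shift, palatalisation, vowel merger, vowel merger)

tesivolpo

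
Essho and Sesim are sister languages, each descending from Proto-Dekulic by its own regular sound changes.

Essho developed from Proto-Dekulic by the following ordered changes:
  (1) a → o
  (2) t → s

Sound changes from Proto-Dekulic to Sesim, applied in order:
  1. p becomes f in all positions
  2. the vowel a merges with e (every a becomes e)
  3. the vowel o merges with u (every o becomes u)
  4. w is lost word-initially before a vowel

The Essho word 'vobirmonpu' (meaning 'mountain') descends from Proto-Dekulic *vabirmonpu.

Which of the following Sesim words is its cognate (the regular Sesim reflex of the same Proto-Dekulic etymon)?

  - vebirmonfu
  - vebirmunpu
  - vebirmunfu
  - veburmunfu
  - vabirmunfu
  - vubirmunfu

vebirmunfu

Sesim: *vabirmonpu
  vabirmonpu → vabirmonfu   [unconditioned shift]
  vabirmonfu → vebirmonfu   [vowel merger]
  vebirmonfu → vebirmunfu   [vowel merger]
  vebirmunfu (rule 4 does not apply)
  giving Sesim vebirmunfu.
Among the options, 'vebirmunfu' alone shows every Sesim change applied in order.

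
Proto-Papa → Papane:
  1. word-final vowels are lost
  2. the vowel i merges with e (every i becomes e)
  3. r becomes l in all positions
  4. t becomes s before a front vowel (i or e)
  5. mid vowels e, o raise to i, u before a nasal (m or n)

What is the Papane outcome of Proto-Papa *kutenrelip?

kusinlelep

Papane: *kutenrelip
  kutenrelip (rule 1 does not apply)
  kutenrelip → kutenrelep   [vowel merger]
  kutenrelep → kutenlelep   [unconditioned shift]
  kutenlelep → kusenlelep   [palatalisation]
  kusenlelep → kusinlelep   [pre-nasal raising]
  giving Papane kusinlelep.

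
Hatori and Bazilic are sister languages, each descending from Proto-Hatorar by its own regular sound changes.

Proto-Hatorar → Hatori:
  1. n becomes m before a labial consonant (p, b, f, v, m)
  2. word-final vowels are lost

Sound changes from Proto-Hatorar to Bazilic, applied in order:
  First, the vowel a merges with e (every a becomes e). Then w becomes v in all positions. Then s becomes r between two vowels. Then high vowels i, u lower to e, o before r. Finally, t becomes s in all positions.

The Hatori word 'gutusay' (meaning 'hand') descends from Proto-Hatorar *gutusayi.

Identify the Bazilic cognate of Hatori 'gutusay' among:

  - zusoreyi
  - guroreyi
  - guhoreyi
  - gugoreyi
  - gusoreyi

gusoreyi

Bazilic: start from *gutusayi.
  rule 1 (vowel merger): gutusayi → gutuseyi
  rule 2: no change — gutuseyi
  rule 3 (rhotacism): gutuseyi → gutureyi
  rule 4 (pre-rhotic lowering): gutureyi → gutoreyi
  rule 5 (unconditioned shift): gutoreyi → gusoreyi
  ⇒ Bazilic gusoreyi
Only 'gusoreyi' matches the regular Bazilic development of *gutusayi.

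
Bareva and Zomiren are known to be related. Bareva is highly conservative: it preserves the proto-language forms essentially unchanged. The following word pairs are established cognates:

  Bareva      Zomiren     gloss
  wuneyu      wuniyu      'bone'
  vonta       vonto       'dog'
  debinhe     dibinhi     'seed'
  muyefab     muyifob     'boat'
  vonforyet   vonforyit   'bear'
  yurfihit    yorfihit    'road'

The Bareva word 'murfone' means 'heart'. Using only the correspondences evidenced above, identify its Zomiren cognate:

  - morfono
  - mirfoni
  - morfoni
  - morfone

yurfihit ~ yorfihit — Bareva u corresponds to Zomiren o after a consonant, before r.
debinhe ~ dibinhi — Bareva e corresponds to Zomiren i word-finally.
Applying these to Bareva 'murfone':
  murfone → morfone   (u→o after a consonant, before r)
  morfone → morfoni   (e→i word-finally)
So the Zomiren cognate is 'morfoni'.

morfoni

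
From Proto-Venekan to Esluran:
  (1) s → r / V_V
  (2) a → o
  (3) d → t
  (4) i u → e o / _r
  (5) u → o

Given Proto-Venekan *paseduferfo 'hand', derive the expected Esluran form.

poretoferfo

Esluran: start from *paseduferfo.
  rule 1 (rhotacism): paseduferfo → pareduferfo
  rule 2 (vowel merger): pareduferfo → poreduferfo
  rule 3 (unconditioned shift): poreduferfo → poretuferfo
  rule 4: no change — poretuferfo
  rule 5 (vowel merger): poretuferfo → poretoferfo
  ⇒ Esluran poretoferfo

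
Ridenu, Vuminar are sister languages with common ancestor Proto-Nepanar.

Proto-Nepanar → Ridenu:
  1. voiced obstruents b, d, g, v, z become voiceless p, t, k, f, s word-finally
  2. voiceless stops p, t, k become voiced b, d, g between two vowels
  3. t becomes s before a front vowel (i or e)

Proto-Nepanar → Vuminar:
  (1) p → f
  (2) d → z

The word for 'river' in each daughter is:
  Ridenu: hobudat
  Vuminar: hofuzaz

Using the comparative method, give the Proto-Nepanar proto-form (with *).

Position 5: Ridenu has d, Vuminar has z. Taking the neighbouring segments as reconstructed: Ridenu d could go back to *t or *d; Vuminar z could go back to *d or *z — the one source consistent with every daughter is *d.
Position 3: Ridenu has b, Vuminar has f. Taking the neighbouring segments as reconstructed: Ridenu b could go back to *p or *b; Vuminar f could go back to *p or *f — the one source consistent with every daughter is *p.
Position 7: Ridenu has t, Vuminar has z. Taking the neighbouring segments as reconstructed: Ridenu t could go back to *t or *d; Vuminar z could go back to *d or *z — the one source consistent with every daughter is *d.
Continuing position by position gives *hopudad; check it forward:
Ridenu: *hopudad
  hopudad → hopudat   [final devoicing]
  hopudat → hobudat   [intervocalic voicing]
  hobudat (rule 3 does not apply)
  giving Ridenu hobudat.
Vuminar: *hopudad > hofudad > hofuzaz  (by unconditioned shift, unconditioned shift)
No other proto-form is consistent with every reflex, so the reconstruction is *hopudad.

*hopudad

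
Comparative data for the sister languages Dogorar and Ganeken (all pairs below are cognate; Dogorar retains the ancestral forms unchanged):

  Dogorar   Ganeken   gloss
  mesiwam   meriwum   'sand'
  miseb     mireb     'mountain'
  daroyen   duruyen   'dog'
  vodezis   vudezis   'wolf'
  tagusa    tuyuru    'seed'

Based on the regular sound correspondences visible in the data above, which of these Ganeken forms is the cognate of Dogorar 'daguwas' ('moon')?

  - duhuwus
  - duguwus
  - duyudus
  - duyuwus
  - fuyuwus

duyuwus

tagusa ~ tuyuru — Dogorar a corresponds to Ganeken u after a consonant, before a consonant other than r, m, n, p, b, f, v.
tagusa ~ tuyuru — Dogorar g corresponds to Ganeken y between vowels (before a back vowel).
Applying these to Dogorar 'daguwas':
  daguwas → duguwas   (a→u after a consonant, before a consonant other than r, m, n, p, b, f, v)
  duguwas → duyuwas   (g→y between vowels (before a back vowel))
  duyuwas → duyuwus   (a→u after a consonant, before a consonant other than r, m, n, p, b, f, v)
So the Ganeken cognate is 'duyuwus'.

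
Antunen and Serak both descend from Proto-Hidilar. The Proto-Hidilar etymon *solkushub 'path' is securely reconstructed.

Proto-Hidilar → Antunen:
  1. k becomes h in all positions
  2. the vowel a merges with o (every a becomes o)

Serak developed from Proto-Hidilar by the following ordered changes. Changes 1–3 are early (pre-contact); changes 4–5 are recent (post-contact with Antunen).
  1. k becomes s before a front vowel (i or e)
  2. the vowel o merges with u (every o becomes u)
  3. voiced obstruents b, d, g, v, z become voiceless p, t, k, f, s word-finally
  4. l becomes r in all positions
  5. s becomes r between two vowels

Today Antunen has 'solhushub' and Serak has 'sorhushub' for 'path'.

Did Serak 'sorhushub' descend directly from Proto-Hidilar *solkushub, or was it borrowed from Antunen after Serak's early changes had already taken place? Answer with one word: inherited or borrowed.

If inherited, *solkushub would pass through all of Serak's changes:
Serak: start from *solkushub.
  rule 1: no change — solkushub
  rule 2 (vowel merger): solkushub → sulkushub
  rule 3 (final devoicing): sulkushub → sulkushup
  rule 4 (unconditioned shift): sulkushup → surkushup
  rule 5: no change — surkushup
  ⇒ Serak surkushup
If borrowed from Antunen 'solhushub' after the early changes, it would undergo only the recent ones:
  rule 4 (unconditioned shift): solhushub → sorhushub
  rule 5 (rhotacism): no change (sorhushub)
  ⇒ as a loan: sorhushub
Serak 'sorhushub' matches the loan outcome 'sorhushub', not the inherited 'surkushup' — it skipped the early Serak changes, so it was borrowed from Antunen.

borrowed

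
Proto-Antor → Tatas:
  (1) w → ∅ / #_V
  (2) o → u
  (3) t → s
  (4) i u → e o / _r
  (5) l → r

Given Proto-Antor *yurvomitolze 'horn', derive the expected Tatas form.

Tatas: *yurvomitolze > yurvumitulze > yurvumisulze > yorvumisulze > yorvumisurze  (by vowel merger, unconditioned shift, pre-rhotic lowering, unconditioned shift)

yorvumisurze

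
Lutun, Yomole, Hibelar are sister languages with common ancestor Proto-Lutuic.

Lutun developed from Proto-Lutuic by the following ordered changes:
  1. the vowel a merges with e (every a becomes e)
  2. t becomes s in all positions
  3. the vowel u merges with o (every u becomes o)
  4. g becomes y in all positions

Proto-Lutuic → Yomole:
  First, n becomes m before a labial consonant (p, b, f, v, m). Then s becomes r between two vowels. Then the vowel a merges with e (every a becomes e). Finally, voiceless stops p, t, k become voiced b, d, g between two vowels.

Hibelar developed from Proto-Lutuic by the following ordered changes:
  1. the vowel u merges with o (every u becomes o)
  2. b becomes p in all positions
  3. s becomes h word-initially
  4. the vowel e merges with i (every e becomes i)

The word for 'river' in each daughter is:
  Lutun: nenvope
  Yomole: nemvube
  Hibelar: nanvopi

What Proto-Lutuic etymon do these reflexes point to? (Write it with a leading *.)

Position 6: Lutun has p, Yomole has b, Hibelar has p. Lutun preserves p here (none of its changes turn any other segment into p), so the proto-segment is *p.
Position 7: Lutun has e, Yomole has e, Hibelar has i. Taking the neighbouring segments as reconstructed: Lutun e could go back to *a or *e; Yomole e could go back to *a or *e; Hibelar i could go back to *e or *i — the one source consistent with every daughter is *e.
Position 2: Lutun has e, Yomole has e, Hibelar has a. Hibelar preserves a here (none of its changes turn any other segment into a), so the proto-segment is *a.
Continuing position by position gives *nanvupe; check it forward:
Lutun: *nanvupe > nenvupe > nenvope  (by vowel merger, vowel merger)
Yomole: start from *nanvupe.
  rule 1 (nasal place assimilation): nanvupe → namvupe
  rule 2: no change — namvupe
  rule 3 (vowel merger): namvupe → nemvupe
  rule 4 (intervocalic voicing): nemvupe → nemvube
  ⇒ Yomole nemvube
Hibelar: *nanvupe > nanvope > nanvopi  (by vowel merger, vowel merger)
*nanvupe is the unique common source.

*nanvupe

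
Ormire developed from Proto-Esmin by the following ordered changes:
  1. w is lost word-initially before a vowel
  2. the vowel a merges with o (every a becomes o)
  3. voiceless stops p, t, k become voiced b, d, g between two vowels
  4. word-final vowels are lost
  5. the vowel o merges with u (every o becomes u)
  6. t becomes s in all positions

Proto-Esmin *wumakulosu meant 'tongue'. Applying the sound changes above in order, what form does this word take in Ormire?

umugulus

Ormire: *wumakulosu
  wumakulosu → umakulosu   [glide loss]
  umakulosu → umokulosu   [vowel merger]
  umokulosu → umogulosu   [intervocalic voicing]
  umogulosu → umogulos   [apocope]
  umogulos → umugulus   [vowel merger]
  umugulus (rule 6 does not apply)
  giving Ormire umugulus.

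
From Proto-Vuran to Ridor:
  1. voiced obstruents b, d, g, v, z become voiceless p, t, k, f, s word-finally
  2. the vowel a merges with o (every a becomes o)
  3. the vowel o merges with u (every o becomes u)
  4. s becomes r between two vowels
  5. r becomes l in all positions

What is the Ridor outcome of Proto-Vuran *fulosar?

Ridor: *fulosar > fulosor > fulusur > fulurur > fululul  (by vowel merger, vowel merger, rhotacism, unconditioned shift)

fululul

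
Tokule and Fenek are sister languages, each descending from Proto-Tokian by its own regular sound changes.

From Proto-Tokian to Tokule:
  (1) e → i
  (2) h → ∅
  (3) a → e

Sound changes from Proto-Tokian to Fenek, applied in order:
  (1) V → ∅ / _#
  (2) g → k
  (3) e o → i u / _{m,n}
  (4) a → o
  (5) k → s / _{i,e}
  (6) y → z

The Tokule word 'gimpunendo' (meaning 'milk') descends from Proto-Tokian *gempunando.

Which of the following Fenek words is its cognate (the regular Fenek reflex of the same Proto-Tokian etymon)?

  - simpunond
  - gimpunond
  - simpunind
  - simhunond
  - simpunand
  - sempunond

Fenek: *gempunando > gempunand > kempunand > kimpunand > kimpunond > simpunond  (by apocope, unconditioned shift, pre-nasal raising, vowel merger, palatalisation)
The other candidates each miss or misapply at least one Fenek change.

simpunond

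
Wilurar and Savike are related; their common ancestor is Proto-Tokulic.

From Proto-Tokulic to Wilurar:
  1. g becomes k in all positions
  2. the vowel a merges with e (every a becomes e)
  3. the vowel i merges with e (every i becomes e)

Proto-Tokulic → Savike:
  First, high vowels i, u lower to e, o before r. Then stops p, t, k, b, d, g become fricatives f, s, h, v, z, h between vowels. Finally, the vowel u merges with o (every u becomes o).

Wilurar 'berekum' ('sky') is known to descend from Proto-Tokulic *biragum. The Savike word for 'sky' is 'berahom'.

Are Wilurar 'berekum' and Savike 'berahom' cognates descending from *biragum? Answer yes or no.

yes

Derive the expected Savike reflex of *biragum:
Savike: *biragum > beragum > berahum > berahom  (by pre-rhotic lowering, intervocalic lenition, vowel merger)
Savike 'berahom' matches the regular reflex exactly, so the pair is cognate.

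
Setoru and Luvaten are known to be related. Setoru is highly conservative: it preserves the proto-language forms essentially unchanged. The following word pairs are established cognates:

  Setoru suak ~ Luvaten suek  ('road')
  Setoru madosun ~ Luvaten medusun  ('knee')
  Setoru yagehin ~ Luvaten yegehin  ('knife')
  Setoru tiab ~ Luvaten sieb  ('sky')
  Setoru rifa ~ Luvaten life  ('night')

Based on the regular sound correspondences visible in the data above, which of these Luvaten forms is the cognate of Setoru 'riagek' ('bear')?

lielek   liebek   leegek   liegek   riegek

liegek

rifa ~ life — Setoru r corresponds to Luvaten l word-initially before a front vowel.
suak ~ suek — Setoru a corresponds to Luvaten e after a vowel, before a consonant other than r, m, n, p, b, f, v.
Applying these to Setoru 'riagek':
  riagek → liagek   (r→l word-initially before a front vowel)
  liagek → liegek   (a→e after a vowel, before a consonant other than r, m, n, p, b, f, v)
So the Luvaten cognate is 'liegek'.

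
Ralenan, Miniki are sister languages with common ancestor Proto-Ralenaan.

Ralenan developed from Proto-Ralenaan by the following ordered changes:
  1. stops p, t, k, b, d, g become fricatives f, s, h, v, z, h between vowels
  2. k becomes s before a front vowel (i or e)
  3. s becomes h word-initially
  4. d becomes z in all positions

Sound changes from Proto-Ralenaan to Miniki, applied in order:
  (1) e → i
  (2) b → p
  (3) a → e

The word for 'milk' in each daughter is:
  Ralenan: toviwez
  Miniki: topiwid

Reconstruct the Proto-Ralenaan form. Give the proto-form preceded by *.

*tobiwed

Position 6: Ralenan has e, Miniki has i. Ralenan preserves e here (none of its changes turn any other segment into e), so the proto-segment is *e.
Position 7: Ralenan has z, Miniki has d. Miniki preserves d here (none of its changes turn any other segment into d), so the proto-segment is *d.
Continuing position by position gives *tobiwed; check it forward:
Ralenan: *tobiwed
  tobiwed → toviwed   [intervocalic lenition]
  toviwed (rule 2 does not apply)
  toviwed (rule 3 does not apply)
  toviwed → toviwez   [unconditioned shift]
  giving Ralenan toviwez.
Miniki: start from *tobiwed.
  rule 1 (vowel merger): tobiwed → tobiwid
  rule 2 (unconditioned shift): tobiwid → topiwid
  rule 3: no change — topiwid
  ⇒ Miniki topiwid
No other proto-form is consistent with every reflex, so the reconstruction is *tobiwed.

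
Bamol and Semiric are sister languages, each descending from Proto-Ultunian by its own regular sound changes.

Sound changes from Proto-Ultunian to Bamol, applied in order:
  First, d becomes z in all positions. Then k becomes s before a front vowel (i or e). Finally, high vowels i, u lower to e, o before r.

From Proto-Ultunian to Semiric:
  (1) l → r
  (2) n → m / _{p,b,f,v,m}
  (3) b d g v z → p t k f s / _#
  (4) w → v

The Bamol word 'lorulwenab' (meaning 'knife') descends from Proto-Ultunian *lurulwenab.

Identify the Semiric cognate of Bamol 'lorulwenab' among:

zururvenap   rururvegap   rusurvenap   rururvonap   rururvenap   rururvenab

Semiric: start from *lurulwenab.
  rule 1 (unconditioned shift): lurulwenab → rururwenab
  rule 2: no change — rururwenab
  rule 3 (final devoicing): rururwenab → rururwenap
  rule 4 (unconditioned shift): rururwenap → rururvenap
  ⇒ Semiric rururvenap
Only 'rururvenap' matches the regular Semiric development of *lurulwenab.

rururvenap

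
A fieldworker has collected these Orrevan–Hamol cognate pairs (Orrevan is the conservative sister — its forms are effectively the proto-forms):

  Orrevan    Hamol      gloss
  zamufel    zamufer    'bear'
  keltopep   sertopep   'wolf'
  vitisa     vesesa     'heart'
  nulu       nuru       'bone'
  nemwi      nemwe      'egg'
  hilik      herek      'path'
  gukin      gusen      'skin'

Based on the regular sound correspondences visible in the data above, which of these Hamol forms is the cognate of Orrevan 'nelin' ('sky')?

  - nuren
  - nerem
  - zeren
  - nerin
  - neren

neren

hilik ~ herek — Orrevan l corresponds to Hamol r between vowels (before a front vowel).
gukin ~ gusen — Orrevan i corresponds to Hamol e after a consonant, before a nasal.
Applying these to Orrevan 'nelin':
  nelin → nerin   (l→r between vowels (before a front vowel))
  nerin → neren   (i→e after a consonant, before a nasal)
So the Hamol cognate is 'neren'.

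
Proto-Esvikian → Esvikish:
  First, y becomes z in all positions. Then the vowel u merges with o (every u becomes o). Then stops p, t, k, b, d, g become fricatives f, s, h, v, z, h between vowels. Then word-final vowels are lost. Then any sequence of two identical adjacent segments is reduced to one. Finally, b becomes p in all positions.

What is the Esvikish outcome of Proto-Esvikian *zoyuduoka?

zozozoh

Esvikish: *zoyuduoka
  zoyuduoka → zozuduoka   [unconditioned shift]
  zozuduoka → zozodooka   [vowel merger]
  zozodooka → zozozooha   [intervocalic lenition]
  zozozooha → zozozooh   [apocope]
  zozozooh → zozozoh   [degemination]
  zozozoh (rule 6 does not apply)
  giving Esvikish zozozoh.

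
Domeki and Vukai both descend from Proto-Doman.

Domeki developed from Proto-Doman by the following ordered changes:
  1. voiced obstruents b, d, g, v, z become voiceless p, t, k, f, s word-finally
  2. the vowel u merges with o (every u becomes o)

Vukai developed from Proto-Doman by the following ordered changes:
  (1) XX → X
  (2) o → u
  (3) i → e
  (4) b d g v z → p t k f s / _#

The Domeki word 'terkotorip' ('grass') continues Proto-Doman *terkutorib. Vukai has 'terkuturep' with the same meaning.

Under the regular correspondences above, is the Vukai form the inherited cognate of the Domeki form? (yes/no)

yes

Derive the expected Vukai reflex of *terkutorib:
Vukai: *terkutorib > terkuturib > terkutureb > terkuturep  (by vowel merger, vowel merger, final devoicing)
Vukai 'terkuturep' matches the regular reflex exactly, so the pair is cognate.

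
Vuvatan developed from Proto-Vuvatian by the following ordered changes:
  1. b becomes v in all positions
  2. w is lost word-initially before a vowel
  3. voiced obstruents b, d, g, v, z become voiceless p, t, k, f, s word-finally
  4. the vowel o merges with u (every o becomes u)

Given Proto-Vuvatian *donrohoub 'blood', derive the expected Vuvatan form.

Vuvatan: *donrohoub > donrohouv > donrohouf > dunruhuuf  (by unconditioned shift, final devoicing, vowel merger)

dunruhuuf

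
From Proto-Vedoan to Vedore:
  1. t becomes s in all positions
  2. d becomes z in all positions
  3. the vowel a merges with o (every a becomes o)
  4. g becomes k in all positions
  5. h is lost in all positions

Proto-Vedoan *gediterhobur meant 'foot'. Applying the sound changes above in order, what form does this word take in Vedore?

keziserobur

Vedore: start from *gediterhobur.
  rule 1 (unconditioned shift): gediterhobur → gediserhobur
  rule 2 (unconditioned shift): gediserhobur → geziserhobur
  rule 3: no change — geziserhobur
  rule 4 (unconditioned shift): geziserhobur → keziserhobur
  rule 5 (h-loss): keziserhobur → keziserobur
  ⇒ Vedore keziserobur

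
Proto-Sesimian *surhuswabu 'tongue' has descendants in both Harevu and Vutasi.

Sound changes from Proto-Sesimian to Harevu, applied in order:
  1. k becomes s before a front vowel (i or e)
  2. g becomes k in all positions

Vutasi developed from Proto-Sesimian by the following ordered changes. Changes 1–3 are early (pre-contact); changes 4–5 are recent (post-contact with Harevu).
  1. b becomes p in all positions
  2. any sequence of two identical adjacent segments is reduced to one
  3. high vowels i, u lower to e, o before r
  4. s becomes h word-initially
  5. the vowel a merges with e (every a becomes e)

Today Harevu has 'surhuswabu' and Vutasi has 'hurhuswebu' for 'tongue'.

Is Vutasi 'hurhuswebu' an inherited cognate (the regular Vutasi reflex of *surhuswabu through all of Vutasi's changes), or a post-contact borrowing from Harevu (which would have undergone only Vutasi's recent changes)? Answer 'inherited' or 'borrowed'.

borrowed

If inherited, *surhuswabu would pass through all of Vutasi's changes:
Vutasi: start from *surhuswabu.
  rule 1 (unconditioned shift): surhuswabu → surhuswapu
  rule 2: no change — surhuswapu
  rule 3 (pre-rhotic lowering): surhuswapu → sorhuswapu
  rule 4 (debuccalisation): sorhuswapu → horhuswapu
  rule 5 (vowel merger): horhuswapu → horhuswepu
  ⇒ Vutasi horhuswepu
If borrowed from Harevu 'surhuswabu' after the early changes, it would undergo only the recent ones:
  rule 4 (debuccalisation): surhuswabu → hurhuswabu
  rule 5 (vowel merger): hurhuswabu → hurhuswebu
  ⇒ as a loan: hurhuswebu
Vutasi 'hurhuswebu' matches the loan outcome 'hurhuswebu', not the inherited 'horhuswepu' — it skipped the early Vutasi changes, so it was borrowed from Harevu.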